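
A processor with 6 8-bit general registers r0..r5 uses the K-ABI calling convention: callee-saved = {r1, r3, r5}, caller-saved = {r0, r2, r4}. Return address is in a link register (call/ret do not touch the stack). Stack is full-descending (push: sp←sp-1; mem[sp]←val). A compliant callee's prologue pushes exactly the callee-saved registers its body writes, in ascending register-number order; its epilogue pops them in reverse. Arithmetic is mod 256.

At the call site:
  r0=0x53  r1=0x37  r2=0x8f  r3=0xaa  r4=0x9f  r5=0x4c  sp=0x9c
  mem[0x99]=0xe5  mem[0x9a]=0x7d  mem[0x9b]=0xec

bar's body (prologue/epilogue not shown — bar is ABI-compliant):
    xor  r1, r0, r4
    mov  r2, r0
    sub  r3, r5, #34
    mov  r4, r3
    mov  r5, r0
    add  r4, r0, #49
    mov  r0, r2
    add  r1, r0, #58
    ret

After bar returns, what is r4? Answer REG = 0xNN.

prologue: push r1 -> mem[0x9b]=0x37, sp=0x9b
prologue: push r3 -> mem[0x9a]=0xaa, sp=0x9a
prologue: push r5 -> mem[0x99]=0x4c, sp=0x99
body[0] xor  r1, r0, r4 -> r1=0xcc
body[1] mov  r2, r0 -> r2=0x53
body[2] sub  r3, r5, #34 -> r3=0x2a
body[3] mov  r4, r3 -> r4=0x2a
body[4] mov  r5, r0 -> r5=0x53
body[5] add  r4, r0, #49 -> r4=0x84
body[6] mov  r0, r2 -> r0=0x53
body[7] add  r1, r0, #58 -> r1=0x8d
epilogue: pop r5=0x4c, sp=0x9a
epilogue: pop r3=0xaa, sp=0x9b
epilogue: pop r1=0x37, sp=0x9c
r4 is caller-saved -> body value

REG = 0x84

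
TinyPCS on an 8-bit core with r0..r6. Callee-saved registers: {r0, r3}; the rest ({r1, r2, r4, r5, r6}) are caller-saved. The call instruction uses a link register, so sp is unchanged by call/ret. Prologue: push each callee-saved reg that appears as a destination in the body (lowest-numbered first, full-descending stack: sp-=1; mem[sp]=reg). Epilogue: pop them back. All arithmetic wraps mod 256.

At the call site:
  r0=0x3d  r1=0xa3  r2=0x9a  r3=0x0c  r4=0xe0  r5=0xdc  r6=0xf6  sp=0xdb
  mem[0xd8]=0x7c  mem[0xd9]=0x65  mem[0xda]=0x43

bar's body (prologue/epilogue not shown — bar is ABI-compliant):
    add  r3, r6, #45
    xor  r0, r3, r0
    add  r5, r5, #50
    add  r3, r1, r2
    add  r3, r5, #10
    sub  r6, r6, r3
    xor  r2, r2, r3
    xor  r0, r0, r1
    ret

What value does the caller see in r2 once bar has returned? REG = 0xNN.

REG = 0x82

prologue: push r0 → mem[0xda]=0x3d, sp=0xda
prologue: push r3 → mem[0xd9]=0x0c, sp=0xd9
body[0] add  r3, r6, #45 → r3=0x23
body[1] xor  r0, r3, r0 → r0=0x1e
body[2] add  r5, r5, #50 → r5=0x0e
body[3] add  r3, r1, r2 → r3=0x3d
body[4] add  r3, r5, #10 → r3=0x18
body[5] sub  r6, r6, r3 → r6=0xde
body[6] xor  r2, r2, r3 → r2=0x82
body[7] xor  r0, r0, r1 → r0=0xbd
epilogue: pop r3=0x0c, sp=0xda
epilogue: pop r0=0x3d, sp=0xdb
r2 is caller-saved → body value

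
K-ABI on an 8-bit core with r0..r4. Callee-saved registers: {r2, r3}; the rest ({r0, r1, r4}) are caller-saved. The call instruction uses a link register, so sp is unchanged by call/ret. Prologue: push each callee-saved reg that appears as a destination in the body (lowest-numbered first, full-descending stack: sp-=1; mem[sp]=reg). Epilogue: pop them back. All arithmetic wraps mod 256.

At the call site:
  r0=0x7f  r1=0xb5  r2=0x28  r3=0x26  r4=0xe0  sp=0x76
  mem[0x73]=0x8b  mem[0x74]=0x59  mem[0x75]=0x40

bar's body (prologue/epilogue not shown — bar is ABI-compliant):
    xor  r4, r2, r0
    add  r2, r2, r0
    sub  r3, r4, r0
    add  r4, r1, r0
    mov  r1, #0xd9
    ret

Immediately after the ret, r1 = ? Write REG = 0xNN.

prologue: push r2 → mem[0x75]=0x28, sp=0x75
prologue: push r3 → mem[0x74]=0x26, sp=0x74
body[0] xor  r4, r2, r0 → r4=0x57
body[1] add  r2, r2, r0 → r2=0xa7
body[2] sub  r3, r4, r0 → r3=0xd8
body[3] add  r4, r1, r0 → r4=0x34
body[4] mov  r1, #0xd9 → r1=0xd9
epilogue: pop r3=0x26, sp=0x75
epilogue: pop r2=0x28, sp=0x76
r1 is caller-saved → body value

REG = 0xd9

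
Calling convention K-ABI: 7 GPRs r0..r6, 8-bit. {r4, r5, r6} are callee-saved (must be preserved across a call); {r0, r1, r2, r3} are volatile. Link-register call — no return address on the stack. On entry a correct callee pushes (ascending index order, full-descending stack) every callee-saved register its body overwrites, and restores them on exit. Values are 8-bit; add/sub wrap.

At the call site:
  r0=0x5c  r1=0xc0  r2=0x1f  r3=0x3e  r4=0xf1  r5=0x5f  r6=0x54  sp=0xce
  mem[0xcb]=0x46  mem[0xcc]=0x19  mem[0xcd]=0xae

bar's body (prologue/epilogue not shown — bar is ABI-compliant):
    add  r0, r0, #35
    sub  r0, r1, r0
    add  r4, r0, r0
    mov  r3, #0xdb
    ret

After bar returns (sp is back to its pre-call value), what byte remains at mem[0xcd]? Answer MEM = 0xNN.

MEM = 0xf1

prologue: push r4 -> mem[0xcd]=0xf1, sp=0xcd
body[0] add  r0, r0, #35 -> r0=0x7f
body[1] sub  r0, r1, r0 -> r0=0x41
body[2] add  r4, r0, r0 -> r4=0x82
body[3] mov  r3, #0xdb -> r3=0xdb
epilogue: pop r4=0xf1, sp=0xce
prologue pushed ['r4'] at ['0xcd']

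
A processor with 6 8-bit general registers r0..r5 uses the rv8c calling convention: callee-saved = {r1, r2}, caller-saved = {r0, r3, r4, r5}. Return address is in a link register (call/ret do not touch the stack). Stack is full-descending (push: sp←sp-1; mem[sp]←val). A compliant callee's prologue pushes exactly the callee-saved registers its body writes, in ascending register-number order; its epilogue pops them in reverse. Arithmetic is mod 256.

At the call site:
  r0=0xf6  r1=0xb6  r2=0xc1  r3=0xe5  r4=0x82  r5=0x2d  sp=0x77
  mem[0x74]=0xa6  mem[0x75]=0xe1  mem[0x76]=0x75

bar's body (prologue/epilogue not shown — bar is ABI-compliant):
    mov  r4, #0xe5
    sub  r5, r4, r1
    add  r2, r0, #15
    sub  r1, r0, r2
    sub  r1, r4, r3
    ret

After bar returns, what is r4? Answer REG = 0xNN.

prologue: push r1 -> mem[0x76]=0xb6, sp=0x76
prologue: push r2 -> mem[0x75]=0xc1, sp=0x75
body[0] mov  r4, #0xe5 -> r4=0xe5
body[1] sub  r5, r4, r1 -> r5=0x2f
body[2] add  r2, r0, #15 -> r2=0x05
body[3] sub  r1, r0, r2 -> r1=0xf1
body[4] sub  r1, r4, r3 -> r1=0x00
epilogue: pop r2=0xc1, sp=0x76
epilogue: pop r1=0xb6, sp=0x77
r4 is caller-saved -> body value

REG = 0xe5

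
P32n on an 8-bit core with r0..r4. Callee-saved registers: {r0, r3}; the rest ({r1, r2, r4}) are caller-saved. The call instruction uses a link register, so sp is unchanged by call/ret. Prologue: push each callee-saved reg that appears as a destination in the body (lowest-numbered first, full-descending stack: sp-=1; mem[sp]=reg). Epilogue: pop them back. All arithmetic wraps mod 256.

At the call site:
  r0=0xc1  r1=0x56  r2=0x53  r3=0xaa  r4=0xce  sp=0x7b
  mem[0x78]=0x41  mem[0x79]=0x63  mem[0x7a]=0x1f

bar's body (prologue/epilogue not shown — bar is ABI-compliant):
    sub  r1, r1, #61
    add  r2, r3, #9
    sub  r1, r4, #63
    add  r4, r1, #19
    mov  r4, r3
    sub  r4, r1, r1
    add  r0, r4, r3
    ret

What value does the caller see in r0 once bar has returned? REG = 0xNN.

prologue: push r0 -> mem[0x7a]=0xc1, sp=0x7a
body[0] sub  r1, r1, #61 -> r1=0x19
body[1] add  r2, r3, #9 -> r2=0xb3
body[2] sub  r1, r4, #63 -> r1=0x8f
body[3] add  r4, r1, #19 -> r4=0xa2
body[4] mov  r4, r3 -> r4=0xaa
body[5] sub  r4, r1, r1 -> r4=0x00
body[6] add  r0, r4, r3 -> r0=0xaa
epilogue: pop r0=0xc1, sp=0x7b
r0 is callee-saved -> restored

REG = 0xc1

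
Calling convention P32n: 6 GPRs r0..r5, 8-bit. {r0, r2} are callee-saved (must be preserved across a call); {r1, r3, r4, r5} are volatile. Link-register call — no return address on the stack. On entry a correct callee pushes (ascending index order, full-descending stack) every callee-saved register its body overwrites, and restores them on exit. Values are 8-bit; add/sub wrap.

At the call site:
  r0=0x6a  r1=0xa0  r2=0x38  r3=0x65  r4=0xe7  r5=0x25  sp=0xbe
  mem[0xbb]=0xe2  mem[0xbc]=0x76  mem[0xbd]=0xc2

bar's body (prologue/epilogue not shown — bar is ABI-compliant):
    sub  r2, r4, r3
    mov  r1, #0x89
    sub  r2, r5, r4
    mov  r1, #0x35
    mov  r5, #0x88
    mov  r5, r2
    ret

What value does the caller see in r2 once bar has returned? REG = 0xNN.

REG = 0x38

prologue: push r2 → mem[0xbd]=0x38, sp=0xbd
body[0] sub  r2, r4, r3 → r2=0x82
body[1] mov  r1, #0x89 → r1=0x89
body[2] sub  r2, r5, r4 → r2=0x3e
body[3] mov  r1, #0x35 → r1=0x35
body[4] mov  r5, #0x88 → r5=0x88
body[5] mov  r5, r2 → r5=0x3e
epilogue: pop r2=0x38, sp=0xbe
r2 is callee-saved → restored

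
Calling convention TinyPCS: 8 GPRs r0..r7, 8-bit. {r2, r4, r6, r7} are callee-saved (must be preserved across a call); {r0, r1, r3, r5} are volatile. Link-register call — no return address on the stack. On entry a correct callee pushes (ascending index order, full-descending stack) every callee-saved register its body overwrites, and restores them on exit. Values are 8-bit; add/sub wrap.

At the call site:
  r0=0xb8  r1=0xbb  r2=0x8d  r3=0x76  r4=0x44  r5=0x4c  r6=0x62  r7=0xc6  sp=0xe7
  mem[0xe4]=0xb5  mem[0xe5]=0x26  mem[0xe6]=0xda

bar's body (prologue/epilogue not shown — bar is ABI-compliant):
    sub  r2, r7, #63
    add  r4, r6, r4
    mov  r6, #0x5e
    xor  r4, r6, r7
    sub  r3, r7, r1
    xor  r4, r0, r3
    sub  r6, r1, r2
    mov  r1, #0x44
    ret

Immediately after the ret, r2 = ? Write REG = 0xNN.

prologue: push r2 -> mem[0xe6]=0x8d, sp=0xe6
prologue: push r4 -> mem[0xe5]=0x44, sp=0xe5
prologue: push r6 -> mem[0xe4]=0x62, sp=0xe4
body[0] sub  r2, r7, #63 -> r2=0x87
body[1] add  r4, r6, r4 -> r4=0xa6
body[2] mov  r6, #0x5e -> r6=0x5e
body[3] xor  r4, r6, r7 -> r4=0x98
body[4] sub  r3, r7, r1 -> r3=0x0b
body[5] xor  r4, r0, r3 -> r4=0xb3
body[6] sub  r6, r1, r2 -> r6=0x34
body[7] mov  r1, #0x44 -> r1=0x44
epilogue: pop r6=0x62, sp=0xe5
epilogue: pop r4=0x44, sp=0xe6
epilogue: pop r2=0x8d, sp=0xe7
r2 is callee-saved -> restored

REG = 0x8d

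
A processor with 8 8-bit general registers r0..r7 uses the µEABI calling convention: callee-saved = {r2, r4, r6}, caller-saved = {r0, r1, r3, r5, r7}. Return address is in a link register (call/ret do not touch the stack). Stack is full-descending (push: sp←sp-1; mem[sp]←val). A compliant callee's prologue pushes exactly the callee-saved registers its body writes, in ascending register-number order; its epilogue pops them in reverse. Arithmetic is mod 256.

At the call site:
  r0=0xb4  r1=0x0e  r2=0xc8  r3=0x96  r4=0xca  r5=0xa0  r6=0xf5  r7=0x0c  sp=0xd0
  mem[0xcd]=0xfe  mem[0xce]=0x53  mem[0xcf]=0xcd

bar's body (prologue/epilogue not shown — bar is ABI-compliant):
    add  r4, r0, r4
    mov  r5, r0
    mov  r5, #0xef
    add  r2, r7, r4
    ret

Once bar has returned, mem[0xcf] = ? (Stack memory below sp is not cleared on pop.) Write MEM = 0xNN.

prologue: push r2 -> mem[0xcf]=0xc8, sp=0xcf
prologue: push r4 -> mem[0xce]=0xca, sp=0xce
body[0] add  r4, r0, r4 -> r4=0x7e
body[1] mov  r5, r0 -> r5=0xb4
body[2] mov  r5, #0xef -> r5=0xef
body[3] add  r2, r7, r4 -> r2=0x8a
epilogue: pop r4=0xca, sp=0xcf
epilogue: pop r2=0xc8, sp=0xd0
prologue pushed ['r2', 'r4'] at ['0xcf', '0xce']

MEM = 0xc8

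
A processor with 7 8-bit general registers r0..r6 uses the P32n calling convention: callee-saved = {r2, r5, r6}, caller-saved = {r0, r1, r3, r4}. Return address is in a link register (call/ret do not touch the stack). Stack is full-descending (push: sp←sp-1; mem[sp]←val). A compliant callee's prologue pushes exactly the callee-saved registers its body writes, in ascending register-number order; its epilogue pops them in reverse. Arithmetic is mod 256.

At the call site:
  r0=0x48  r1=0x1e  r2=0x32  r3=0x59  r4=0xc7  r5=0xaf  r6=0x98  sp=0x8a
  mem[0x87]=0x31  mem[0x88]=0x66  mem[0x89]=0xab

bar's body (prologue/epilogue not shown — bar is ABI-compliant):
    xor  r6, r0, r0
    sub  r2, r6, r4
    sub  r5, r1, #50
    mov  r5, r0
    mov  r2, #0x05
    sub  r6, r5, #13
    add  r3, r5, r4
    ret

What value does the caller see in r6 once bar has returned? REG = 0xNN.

REG = 0x98

prologue: push r2 → mem[0x89]=0x32, sp=0x89
prologue: push r5 → mem[0x88]=0xaf, sp=0x88
prologue: push r6 → mem[0x87]=0x98, sp=0x87
body[0] xor  r6, r0, r0 → r6=0x00
body[1] sub  r2, r6, r4 → r2=0x39
body[2] sub  r5, r1, #50 → r5=0xec
body[3] mov  r5, r0 → r5=0x48
body[4] mov  r2, #0x05 → r2=0x05
body[5] sub  r6, r5, #13 → r6=0x3b
body[6] add  r3, r5, r4 → r3=0x0f
epilogue: pop r6=0x98, sp=0x88
epilogue: pop r5=0xaf, sp=0x89
epilogue: pop r2=0x32, sp=0x8a
r6 is callee-saved → restored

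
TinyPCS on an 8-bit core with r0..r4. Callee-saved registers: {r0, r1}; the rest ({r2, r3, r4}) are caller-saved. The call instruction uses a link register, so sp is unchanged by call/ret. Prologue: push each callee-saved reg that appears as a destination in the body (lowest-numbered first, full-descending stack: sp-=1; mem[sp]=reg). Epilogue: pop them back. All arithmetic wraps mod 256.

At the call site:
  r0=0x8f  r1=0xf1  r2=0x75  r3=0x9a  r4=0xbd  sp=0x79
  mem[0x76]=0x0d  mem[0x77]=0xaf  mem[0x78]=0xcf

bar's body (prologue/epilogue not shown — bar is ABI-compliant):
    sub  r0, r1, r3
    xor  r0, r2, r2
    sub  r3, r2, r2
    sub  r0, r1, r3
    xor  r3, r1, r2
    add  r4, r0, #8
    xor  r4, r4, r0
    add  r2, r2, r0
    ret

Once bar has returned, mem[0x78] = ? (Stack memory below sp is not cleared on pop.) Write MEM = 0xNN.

MEM = 0x8f

prologue: push r0 → mem[0x78]=0x8f, sp=0x78
body[0] sub  r0, r1, r3 → r0=0x57
body[1] xor  r0, r2, r2 → r0=0x00
body[2] sub  r3, r2, r2 → r3=0x00
body[3] sub  r0, r1, r3 → r0=0xf1
body[4] xor  r3, r1, r2 → r3=0x84
body[5] add  r4, r0, #8 → r4=0xf9
body[6] xor  r4, r4, r0 → r4=0x08
body[7] add  r2, r2, r0 → r2=0x66
epilogue: pop r0=0x8f, sp=0x79
prologue pushed ['r0'] at ['0x78']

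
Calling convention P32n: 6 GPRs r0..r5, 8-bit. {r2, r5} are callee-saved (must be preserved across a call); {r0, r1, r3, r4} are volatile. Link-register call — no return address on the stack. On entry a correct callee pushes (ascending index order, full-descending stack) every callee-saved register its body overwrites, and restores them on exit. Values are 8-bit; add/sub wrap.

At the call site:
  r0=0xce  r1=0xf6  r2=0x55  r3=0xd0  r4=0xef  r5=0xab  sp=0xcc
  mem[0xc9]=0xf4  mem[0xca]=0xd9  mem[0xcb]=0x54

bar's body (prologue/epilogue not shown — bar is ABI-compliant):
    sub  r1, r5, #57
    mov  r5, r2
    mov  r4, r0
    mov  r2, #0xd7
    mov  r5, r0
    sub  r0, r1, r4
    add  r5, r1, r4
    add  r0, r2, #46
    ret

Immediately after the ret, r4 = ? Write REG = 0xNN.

prologue: push r2 -> mem[0xcb]=0x55, sp=0xcb
prologue: push r5 -> mem[0xca]=0xab, sp=0xca
body[0] sub  r1, r5, #57 -> r1=0x72
body[1] mov  r5, r2 -> r5=0x55
body[2] mov  r4, r0 -> r4=0xce
body[3] mov  r2, #0xd7 -> r2=0xd7
body[4] mov  r5, r0 -> r5=0xce
body[5] sub  r0, r1, r4 -> r0=0xa4
body[6] add  r5, r1, r4 -> r5=0x40
body[7] add  r0, r2, #46 -> r0=0x05
epilogue: pop r5=0xab, sp=0xcb
epilogue: pop r2=0x55, sp=0xcc
r4 is caller-saved -> body value

REG = 0xce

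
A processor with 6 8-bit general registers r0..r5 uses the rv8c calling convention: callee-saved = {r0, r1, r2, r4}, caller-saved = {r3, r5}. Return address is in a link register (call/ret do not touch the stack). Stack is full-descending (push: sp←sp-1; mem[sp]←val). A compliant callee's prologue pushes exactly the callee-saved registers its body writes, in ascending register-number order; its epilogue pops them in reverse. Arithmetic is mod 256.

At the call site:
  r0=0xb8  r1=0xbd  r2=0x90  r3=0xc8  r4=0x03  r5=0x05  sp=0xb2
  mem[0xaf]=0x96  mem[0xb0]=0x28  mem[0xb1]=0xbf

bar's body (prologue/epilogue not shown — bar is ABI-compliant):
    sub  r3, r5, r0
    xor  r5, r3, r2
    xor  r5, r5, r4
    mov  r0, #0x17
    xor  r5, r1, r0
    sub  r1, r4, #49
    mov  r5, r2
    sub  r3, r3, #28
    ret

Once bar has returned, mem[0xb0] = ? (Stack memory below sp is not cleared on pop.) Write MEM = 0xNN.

MEM = 0xbd

prologue: push r0 → mem[0xb1]=0xb8, sp=0xb1
prologue: push r1 → mem[0xb0]=0xbd, sp=0xb0
body[0] sub  r3, r5, r0 → r3=0x4d
body[1] xor  r5, r3, r2 → r5=0xdd
body[2] xor  r5, r5, r4 → r5=0xde
body[3] mov  r0, #0x17 → r0=0x17
body[4] xor  r5, r1, r0 → r5=0xaa
body[5] sub  r1, r4, #49 → r1=0xd2
body[6] mov  r5, r2 → r5=0x90
body[7] sub  r3, r3, #28 → r3=0x31
epilogue: pop r1=0xbd, sp=0xb1
epilogue: pop r0=0xb8, sp=0xb2
prologue pushed ['r0', 'r1'] at ['0xb1', '0xb0']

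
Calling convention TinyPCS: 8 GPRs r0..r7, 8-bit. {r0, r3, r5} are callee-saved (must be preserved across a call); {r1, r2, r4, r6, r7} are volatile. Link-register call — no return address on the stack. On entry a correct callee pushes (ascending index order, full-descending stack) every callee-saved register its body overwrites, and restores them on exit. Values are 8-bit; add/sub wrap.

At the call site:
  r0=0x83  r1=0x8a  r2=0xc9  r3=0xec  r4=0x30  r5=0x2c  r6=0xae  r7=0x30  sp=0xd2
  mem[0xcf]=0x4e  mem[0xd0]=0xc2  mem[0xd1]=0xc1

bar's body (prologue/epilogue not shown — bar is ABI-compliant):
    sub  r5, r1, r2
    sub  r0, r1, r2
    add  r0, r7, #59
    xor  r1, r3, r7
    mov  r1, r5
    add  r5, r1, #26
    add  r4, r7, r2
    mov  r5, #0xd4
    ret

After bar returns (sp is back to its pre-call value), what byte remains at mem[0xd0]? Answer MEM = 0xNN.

MEM = 0x2c

prologue: push r0 → mem[0xd1]=0x83, sp=0xd1
prologue: push r5 → mem[0xd0]=0x2c, sp=0xd0
body[0] sub  r5, r1, r2 → r5=0xc1
body[1] sub  r0, r1, r2 → r0=0xc1
body[2] add  r0, r7, #59 → r0=0x6b
body[3] xor  r1, r3, r7 → r1=0xdc
body[4] mov  r1, r5 → r1=0xc1
body[5] add  r5, r1, #26 → r5=0xdb
body[6] add  r4, r7, r2 → r4=0xf9
body[7] mov  r5, #0xd4 → r5=0xd4
epilogue: pop r5=0x2c, sp=0xd1
epilogue: pop r0=0x83, sp=0xd2
prologue pushed ['r0', 'r5'] at ['0xd1', '0xd0']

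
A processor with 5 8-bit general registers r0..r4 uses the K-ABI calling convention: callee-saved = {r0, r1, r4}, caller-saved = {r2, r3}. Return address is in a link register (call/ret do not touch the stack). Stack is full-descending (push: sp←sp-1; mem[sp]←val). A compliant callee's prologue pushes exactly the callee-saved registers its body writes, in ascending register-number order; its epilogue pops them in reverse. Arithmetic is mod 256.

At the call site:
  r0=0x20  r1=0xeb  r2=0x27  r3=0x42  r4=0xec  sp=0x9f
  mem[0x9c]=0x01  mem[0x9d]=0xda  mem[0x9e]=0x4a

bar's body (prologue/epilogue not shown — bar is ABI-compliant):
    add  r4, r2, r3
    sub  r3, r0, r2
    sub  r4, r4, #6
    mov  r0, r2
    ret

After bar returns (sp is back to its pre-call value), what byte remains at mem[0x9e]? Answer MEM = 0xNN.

MEM = 0x20

prologue: push r0 -> mem[0x9e]=0x20, sp=0x9e
prologue: push r4 -> mem[0x9d]=0xec, sp=0x9d
body[0] add  r4, r2, r3 -> r4=0x69
body[1] sub  r3, r0, r2 -> r3=0xf9
body[2] sub  r4, r4, #6 -> r4=0x63
body[3] mov  r0, r2 -> r0=0x27
epilogue: pop r4=0xec, sp=0x9e
epilogue: pop r0=0x20, sp=0x9f
prologue pushed ['r0', 'r4'] at ['0x9e', '0x9d']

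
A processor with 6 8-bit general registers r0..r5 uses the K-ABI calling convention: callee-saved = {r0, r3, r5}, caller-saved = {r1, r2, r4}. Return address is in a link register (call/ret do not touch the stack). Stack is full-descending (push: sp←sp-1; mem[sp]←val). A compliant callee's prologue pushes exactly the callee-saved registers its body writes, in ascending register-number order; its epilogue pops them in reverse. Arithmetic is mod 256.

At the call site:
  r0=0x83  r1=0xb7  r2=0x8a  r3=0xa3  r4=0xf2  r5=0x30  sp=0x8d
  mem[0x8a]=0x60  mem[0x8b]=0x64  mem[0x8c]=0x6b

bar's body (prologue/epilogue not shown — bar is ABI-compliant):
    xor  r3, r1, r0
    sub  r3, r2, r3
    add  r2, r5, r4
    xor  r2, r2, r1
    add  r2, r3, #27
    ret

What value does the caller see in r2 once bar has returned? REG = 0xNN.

REG = 0x71

prologue: push r3 -> mem[0x8c]=0xa3, sp=0x8c
body[0] xor  r3, r1, r0 -> r3=0x34
body[1] sub  r3, r2, r3 -> r3=0x56
body[2] add  r2, r5, r4 -> r2=0x22
body[3] xor  r2, r2, r1 -> r2=0x95
body[4] add  r2, r3, #27 -> r2=0x71
epilogue: pop r3=0xa3, sp=0x8d
r2 is caller-saved -> body value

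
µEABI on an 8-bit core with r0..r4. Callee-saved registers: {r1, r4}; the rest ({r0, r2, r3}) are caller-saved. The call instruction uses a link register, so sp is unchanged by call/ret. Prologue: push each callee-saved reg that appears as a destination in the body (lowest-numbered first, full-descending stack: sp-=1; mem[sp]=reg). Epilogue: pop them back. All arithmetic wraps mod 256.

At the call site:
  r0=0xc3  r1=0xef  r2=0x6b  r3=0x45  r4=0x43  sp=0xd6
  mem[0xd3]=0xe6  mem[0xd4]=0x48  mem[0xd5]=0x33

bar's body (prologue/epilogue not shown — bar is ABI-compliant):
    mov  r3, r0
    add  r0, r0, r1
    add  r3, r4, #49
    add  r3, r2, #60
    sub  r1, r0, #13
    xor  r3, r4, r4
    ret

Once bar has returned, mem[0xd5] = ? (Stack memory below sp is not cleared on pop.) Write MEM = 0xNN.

MEM = 0xef

prologue: push r1 → mem[0xd5]=0xef, sp=0xd5
body[0] mov  r3, r0 → r3=0xc3
body[1] add  r0, r0, r1 → r0=0xb2
body[2] add  r3, r4, #49 → r3=0x74
body[3] add  r3, r2, #60 → r3=0xa7
body[4] sub  r1, r0, #13 → r1=0xa5
body[5] xor  r3, r4, r4 → r3=0x00
epilogue: pop r1=0xef, sp=0xd6
prologue pushed ['r1'] at ['0xd5']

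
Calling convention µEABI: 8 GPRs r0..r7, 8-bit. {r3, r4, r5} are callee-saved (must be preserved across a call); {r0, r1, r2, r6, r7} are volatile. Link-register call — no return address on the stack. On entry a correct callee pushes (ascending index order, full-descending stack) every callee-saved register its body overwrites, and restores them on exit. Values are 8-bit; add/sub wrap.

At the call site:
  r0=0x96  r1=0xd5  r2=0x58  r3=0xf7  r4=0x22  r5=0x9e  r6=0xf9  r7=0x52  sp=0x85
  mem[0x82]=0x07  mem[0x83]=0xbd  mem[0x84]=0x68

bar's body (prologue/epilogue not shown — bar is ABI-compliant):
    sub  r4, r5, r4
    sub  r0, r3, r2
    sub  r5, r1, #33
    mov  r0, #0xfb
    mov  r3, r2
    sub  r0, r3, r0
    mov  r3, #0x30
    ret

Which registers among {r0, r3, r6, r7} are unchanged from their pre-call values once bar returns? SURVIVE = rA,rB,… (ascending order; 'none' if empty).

SURVIVE = r3,r6,r7

prologue: push r3 -> mem[0x84]=0xf7, sp=0x84
prologue: push r4 -> mem[0x83]=0x22, sp=0x83
prologue: push r5 -> mem[0x82]=0x9e, sp=0x82
body[0] sub  r4, r5, r4 -> r4=0x7c
body[1] sub  r0, r3, r2 -> r0=0x9f
body[2] sub  r5, r1, #33 -> r5=0xb4
body[3] mov  r0, #0xfb -> r0=0xfb
body[4] mov  r3, r2 -> r3=0x58
body[5] sub  r0, r3, r0 -> r0=0x5d
body[6] mov  r3, #0x30 -> r3=0x30
epilogue: pop r5=0x9e, sp=0x83
epilogue: pop r4=0x22, sp=0x84
epilogue: pop r3=0xf7, sp=0x85
r0: caller-saved, written=True
r3: callee-saved, written=True
r6: caller-saved, written=False
r7: caller-saved, written=False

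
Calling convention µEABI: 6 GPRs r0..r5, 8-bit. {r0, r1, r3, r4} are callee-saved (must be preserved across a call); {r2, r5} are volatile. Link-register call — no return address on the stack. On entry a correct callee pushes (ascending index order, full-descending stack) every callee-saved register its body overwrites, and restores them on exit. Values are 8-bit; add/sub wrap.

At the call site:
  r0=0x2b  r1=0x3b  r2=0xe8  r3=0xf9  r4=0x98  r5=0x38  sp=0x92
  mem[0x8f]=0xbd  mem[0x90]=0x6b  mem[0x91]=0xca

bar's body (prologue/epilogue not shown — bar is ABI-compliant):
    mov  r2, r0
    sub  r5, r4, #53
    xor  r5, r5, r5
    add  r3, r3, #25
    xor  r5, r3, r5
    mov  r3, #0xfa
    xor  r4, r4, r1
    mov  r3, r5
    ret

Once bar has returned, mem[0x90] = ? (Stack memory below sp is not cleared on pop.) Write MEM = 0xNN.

MEM = 0x98

prologue: push r3 -> mem[0x91]=0xf9, sp=0x91
prologue: push r4 -> mem[0x90]=0x98, sp=0x90
body[0] mov  r2, r0 -> r2=0x2b
body[1] sub  r5, r4, #53 -> r5=0x63
body[2] xor  r5, r5, r5 -> r5=0x00
body[3] add  r3, r3, #25 -> r3=0x12
body[4] xor  r5, r3, r5 -> r5=0x12
body[5] mov  r3, #0xfa -> r3=0xfa
body[6] xor  r4, r4, r1 -> r4=0xa3
body[7] mov  r3, r5 -> r3=0x12
epilogue: pop r4=0x98, sp=0x91
epilogue: pop r3=0xf9, sp=0x92
prologue pushed ['r3', 'r4'] at ['0x91', '0x90']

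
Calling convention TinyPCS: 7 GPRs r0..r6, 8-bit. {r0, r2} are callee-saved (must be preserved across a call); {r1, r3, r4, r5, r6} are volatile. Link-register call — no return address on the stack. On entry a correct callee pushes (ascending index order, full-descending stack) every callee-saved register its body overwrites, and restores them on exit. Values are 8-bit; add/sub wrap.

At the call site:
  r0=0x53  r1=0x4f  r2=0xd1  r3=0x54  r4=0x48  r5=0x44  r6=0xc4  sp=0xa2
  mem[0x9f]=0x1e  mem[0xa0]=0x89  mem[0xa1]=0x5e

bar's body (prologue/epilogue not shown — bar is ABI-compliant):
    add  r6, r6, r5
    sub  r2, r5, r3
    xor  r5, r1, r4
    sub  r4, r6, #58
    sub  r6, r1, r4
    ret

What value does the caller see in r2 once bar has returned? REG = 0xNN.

prologue: push r2 -> mem[0xa1]=0xd1, sp=0xa1
body[0] add  r6, r6, r5 -> r6=0x08
body[1] sub  r2, r5, r3 -> r2=0xf0
body[2] xor  r5, r1, r4 -> r5=0x07
body[3] sub  r4, r6, #58 -> r4=0xce
body[4] sub  r6, r1, r4 -> r6=0x81
epilogue: pop r2=0xd1, sp=0xa2
r2 is callee-saved -> restored

REG = 0xd1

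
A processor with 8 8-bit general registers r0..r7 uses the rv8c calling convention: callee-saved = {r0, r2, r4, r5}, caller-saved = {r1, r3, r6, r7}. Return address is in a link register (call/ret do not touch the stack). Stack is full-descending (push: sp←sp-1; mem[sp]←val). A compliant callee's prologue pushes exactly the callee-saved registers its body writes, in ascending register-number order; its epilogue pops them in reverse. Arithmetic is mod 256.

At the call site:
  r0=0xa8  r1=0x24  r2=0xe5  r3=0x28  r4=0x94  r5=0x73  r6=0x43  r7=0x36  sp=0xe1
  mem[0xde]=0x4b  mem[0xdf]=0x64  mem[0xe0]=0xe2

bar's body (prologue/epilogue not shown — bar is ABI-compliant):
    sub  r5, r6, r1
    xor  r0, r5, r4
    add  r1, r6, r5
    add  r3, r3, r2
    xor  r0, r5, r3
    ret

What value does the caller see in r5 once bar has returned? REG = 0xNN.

prologue: push r0 -> mem[0xe0]=0xa8, sp=0xe0
prologue: push r5 -> mem[0xdf]=0x73, sp=0xdf
body[0] sub  r5, r6, r1 -> r5=0x1f
body[1] xor  r0, r5, r4 -> r0=0x8b
body[2] add  r1, r6, r5 -> r1=0x62
body[3] add  r3, r3, r2 -> r3=0x0d
body[4] xor  r0, r5, r3 -> r0=0x12
epilogue: pop r5=0x73, sp=0xe0
epilogue: pop r0=0xa8, sp=0xe1
r5 is callee-saved -> restored

REG = 0x73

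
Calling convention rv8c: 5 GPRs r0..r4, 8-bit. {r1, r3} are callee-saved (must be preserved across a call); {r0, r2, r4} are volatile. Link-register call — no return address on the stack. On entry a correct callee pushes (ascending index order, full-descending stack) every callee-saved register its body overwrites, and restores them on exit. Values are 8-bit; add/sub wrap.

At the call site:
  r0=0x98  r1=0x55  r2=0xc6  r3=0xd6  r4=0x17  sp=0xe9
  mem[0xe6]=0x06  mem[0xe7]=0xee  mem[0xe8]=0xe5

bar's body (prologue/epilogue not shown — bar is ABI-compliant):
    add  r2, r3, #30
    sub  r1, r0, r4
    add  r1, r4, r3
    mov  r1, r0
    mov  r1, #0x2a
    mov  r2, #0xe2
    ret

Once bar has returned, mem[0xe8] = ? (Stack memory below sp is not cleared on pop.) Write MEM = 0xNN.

prologue: push r1 -> mem[0xe8]=0x55, sp=0xe8
body[0] add  r2, r3, #30 -> r2=0xf4
body[1] sub  r1, r0, r4 -> r1=0x81
body[2] add  r1, r4, r3 -> r1=0xed
body[3] mov  r1, r0 -> r1=0x98
body[4] mov  r1, #0x2a -> r1=0x2a
body[5] mov  r2, #0xe2 -> r2=0xe2
epilogue: pop r1=0x55, sp=0xe9
prologue pushed ['r1'] at ['0xe8']

MEM = 0x55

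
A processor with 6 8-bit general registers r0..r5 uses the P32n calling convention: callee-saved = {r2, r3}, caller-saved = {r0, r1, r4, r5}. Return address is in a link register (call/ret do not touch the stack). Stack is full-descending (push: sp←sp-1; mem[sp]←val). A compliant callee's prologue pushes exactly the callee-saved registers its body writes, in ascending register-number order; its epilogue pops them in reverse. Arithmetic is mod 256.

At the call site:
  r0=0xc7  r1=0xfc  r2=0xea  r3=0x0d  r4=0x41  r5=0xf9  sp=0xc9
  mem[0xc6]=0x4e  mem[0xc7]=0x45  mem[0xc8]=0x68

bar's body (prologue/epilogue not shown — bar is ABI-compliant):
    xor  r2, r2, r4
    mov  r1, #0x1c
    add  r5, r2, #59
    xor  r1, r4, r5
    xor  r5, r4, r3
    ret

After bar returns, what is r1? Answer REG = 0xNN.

REG = 0xa7

prologue: push r2 -> mem[0xc8]=0xea, sp=0xc8
body[0] xor  r2, r2, r4 -> r2=0xab
body[1] mov  r1, #0x1c -> r1=0x1c
body[2] add  r5, r2, #59 -> r5=0xe6
body[3] xor  r1, r4, r5 -> r1=0xa7
body[4] xor  r5, r4, r3 -> r5=0x4c
epilogue: pop r2=0xea, sp=0xc9
r1 is caller-saved -> body value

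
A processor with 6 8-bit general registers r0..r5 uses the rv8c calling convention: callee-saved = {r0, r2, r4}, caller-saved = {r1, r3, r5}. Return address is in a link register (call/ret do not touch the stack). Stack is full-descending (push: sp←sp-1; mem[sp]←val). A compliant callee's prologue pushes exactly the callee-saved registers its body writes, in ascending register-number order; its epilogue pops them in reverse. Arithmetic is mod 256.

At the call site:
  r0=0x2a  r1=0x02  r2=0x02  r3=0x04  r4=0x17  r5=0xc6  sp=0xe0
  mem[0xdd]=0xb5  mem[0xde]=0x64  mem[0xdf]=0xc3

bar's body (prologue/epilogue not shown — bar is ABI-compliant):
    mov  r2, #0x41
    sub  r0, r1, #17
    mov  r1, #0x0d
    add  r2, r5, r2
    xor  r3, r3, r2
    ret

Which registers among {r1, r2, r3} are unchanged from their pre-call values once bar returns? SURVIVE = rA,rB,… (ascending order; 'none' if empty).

prologue: push r0 -> mem[0xdf]=0x2a, sp=0xdf
prologue: push r2 -> mem[0xde]=0x02, sp=0xde
body[0] mov  r2, #0x41 -> r2=0x41
body[1] sub  r0, r1, #17 -> r0=0xf1
body[2] mov  r1, #0x0d -> r1=0x0d
body[3] add  r2, r5, r2 -> r2=0x07
body[4] xor  r3, r3, r2 -> r3=0x03
epilogue: pop r2=0x02, sp=0xdf
epilogue: pop r0=0x2a, sp=0xe0
r1: caller-saved, written=True
r2: callee-saved, written=True
r3: caller-saved, written=True

SURVIVE = r2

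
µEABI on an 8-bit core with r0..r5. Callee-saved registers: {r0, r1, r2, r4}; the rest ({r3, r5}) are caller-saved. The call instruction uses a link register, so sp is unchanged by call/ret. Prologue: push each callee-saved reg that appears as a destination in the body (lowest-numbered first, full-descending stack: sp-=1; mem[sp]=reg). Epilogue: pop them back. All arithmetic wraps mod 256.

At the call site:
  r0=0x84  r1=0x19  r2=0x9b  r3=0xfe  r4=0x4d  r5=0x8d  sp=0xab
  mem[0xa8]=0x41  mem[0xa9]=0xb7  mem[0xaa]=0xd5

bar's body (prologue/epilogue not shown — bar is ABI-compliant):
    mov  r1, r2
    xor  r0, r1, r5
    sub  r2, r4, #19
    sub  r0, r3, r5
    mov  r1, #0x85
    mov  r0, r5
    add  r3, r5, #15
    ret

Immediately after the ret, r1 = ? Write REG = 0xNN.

REG = 0x19

prologue: push r0 -> mem[0xaa]=0x84, sp=0xaa
prologue: push r1 -> mem[0xa9]=0x19, sp=0xa9
prologue: push r2 -> mem[0xa8]=0x9b, sp=0xa8
body[0] mov  r1, r2 -> r1=0x9b
body[1] xor  r0, r1, r5 -> r0=0x16
body[2] sub  r2, r4, #19 -> r2=0x3a
body[3] sub  r0, r3, r5 -> r0=0x71
body[4] mov  r1, #0x85 -> r1=0x85
body[5] mov  r0, r5 -> r0=0x8d
body[6] add  r3, r5, #15 -> r3=0x9c
epilogue: pop r2=0x9b, sp=0xa9
epilogue: pop r1=0x19, sp=0xaa
epilogue: pop r0=0x84, sp=0xab
r1 is callee-saved -> restored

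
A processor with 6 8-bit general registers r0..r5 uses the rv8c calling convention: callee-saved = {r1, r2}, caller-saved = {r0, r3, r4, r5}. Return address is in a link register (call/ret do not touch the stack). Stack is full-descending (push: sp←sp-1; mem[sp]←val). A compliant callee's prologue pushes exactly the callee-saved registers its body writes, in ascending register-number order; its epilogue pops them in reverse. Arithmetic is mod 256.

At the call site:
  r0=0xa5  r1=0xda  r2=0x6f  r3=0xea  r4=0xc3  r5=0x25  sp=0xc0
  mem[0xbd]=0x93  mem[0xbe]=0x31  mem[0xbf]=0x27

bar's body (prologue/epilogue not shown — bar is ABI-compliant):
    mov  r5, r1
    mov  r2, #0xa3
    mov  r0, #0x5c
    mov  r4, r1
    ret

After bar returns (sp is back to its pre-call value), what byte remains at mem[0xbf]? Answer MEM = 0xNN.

MEM = 0x6f

prologue: push r2 → mem[0xbf]=0x6f, sp=0xbf
body[0] mov  r5, r1 → r5=0xda
body[1] mov  r2, #0xa3 → r2=0xa3
body[2] mov  r0, #0x5c → r0=0x5c
body[3] mov  r4, r1 → r4=0xda
epilogue: pop r2=0x6f, sp=0xc0
prologue pushed ['r2'] at ['0xbf']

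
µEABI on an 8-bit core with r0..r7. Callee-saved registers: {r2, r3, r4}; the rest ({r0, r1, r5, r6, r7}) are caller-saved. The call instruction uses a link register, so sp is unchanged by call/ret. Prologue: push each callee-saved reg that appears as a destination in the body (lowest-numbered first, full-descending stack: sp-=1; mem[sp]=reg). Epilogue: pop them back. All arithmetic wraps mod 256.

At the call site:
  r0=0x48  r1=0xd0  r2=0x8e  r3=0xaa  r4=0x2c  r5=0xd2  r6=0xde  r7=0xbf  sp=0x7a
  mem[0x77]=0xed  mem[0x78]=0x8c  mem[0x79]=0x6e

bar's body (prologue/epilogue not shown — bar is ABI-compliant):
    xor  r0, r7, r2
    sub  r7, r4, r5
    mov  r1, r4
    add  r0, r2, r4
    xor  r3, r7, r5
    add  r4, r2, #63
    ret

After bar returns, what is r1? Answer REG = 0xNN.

prologue: push r3 → mem[0x79]=0xaa, sp=0x79
prologue: push r4 → mem[0x78]=0x2c, sp=0x78
body[0] xor  r0, r7, r2 → r0=0x31
body[1] sub  r7, r4, r5 → r7=0x5a
body[2] mov  r1, r4 → r1=0x2c
body[3] add  r0, r2, r4 → r0=0xba
body[4] xor  r3, r7, r5 → r3=0x88
body[5] add  r4, r2, #63 → r4=0xcd
epilogue: pop r4=0x2c, sp=0x79
epilogue: pop r3=0xaa, sp=0x7a
r1 is caller-saved → body value

REG = 0x2c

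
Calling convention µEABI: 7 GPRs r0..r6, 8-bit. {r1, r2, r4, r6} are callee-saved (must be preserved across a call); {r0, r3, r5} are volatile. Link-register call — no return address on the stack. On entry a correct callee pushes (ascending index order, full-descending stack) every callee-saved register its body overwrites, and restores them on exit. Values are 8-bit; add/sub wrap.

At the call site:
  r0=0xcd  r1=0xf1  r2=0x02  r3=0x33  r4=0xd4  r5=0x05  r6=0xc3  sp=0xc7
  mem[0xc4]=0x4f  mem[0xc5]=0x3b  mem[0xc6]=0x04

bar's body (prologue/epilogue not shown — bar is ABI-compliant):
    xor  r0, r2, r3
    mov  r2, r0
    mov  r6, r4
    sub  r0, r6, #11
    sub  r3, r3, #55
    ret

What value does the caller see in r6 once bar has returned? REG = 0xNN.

prologue: push r2 -> mem[0xc6]=0x02, sp=0xc6
prologue: push r6 -> mem[0xc5]=0xc3, sp=0xc5
body[0] xor  r0, r2, r3 -> r0=0x31
body[1] mov  r2, r0 -> r2=0x31
body[2] mov  r6, r4 -> r6=0xd4
body[3] sub  r0, r6, #11 -> r0=0xc9
body[4] sub  r3, r3, #55 -> r3=0xfc
epilogue: pop r6=0xc3, sp=0xc6
epilogue: pop r2=0x02, sp=0xc7
r6 is callee-saved -> restored

REG = 0xc3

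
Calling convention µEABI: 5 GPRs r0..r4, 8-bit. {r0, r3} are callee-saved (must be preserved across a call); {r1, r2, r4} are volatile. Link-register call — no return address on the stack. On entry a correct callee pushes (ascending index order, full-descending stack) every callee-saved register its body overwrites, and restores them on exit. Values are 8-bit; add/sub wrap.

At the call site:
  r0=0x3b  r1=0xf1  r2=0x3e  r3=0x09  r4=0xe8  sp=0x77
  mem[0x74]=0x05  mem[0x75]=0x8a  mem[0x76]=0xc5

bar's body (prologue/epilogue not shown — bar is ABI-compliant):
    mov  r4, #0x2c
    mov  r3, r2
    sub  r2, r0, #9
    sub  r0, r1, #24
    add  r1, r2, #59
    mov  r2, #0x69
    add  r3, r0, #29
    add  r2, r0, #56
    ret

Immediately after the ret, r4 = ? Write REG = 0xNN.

REG = 0x2c

prologue: push r0 → mem[0x76]=0x3b, sp=0x76
prologue: push r3 → mem[0x75]=0x09, sp=0x75
body[0] mov  r4, #0x2c → r4=0x2c
body[1] mov  r3, r2 → r3=0x3e
body[2] sub  r2, r0, #9 → r2=0x32
body[3] sub  r0, r1, #24 → r0=0xd9
body[4] add  r1, r2, #59 → r1=0x6d
body[5] mov  r2, #0x69 → r2=0x69
body[6] add  r3, r0, #29 → r3=0xf6
body[7] add  r2, r0, #56 → r2=0x11
epilogue: pop r3=0x09, sp=0x76
epilogue: pop r0=0x3b, sp=0x77
r4 is caller-saved → body value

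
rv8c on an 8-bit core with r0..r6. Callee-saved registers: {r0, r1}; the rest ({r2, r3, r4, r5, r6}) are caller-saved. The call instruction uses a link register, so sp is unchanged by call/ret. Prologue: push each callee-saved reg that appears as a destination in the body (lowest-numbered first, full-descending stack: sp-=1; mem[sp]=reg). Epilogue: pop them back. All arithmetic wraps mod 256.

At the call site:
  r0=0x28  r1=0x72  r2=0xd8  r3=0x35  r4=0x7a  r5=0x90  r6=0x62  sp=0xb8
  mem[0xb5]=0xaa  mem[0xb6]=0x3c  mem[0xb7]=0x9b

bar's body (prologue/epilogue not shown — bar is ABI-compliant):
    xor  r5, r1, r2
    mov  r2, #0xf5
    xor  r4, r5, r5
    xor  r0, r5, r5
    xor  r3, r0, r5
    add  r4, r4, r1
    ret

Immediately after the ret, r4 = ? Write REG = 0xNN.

REG = 0x72

prologue: push r0 → mem[0xb7]=0x28, sp=0xb7
body[0] xor  r5, r1, r2 → r5=0xaa
body[1] mov  r2, #0xf5 → r2=0xf5
body[2] xor  r4, r5, r5 → r4=0x00
body[3] xor  r0, r5, r5 → r0=0x00
body[4] xor  r3, r0, r5 → r3=0xaa
body[5] add  r4, r4, r1 → r4=0x72
epilogue: pop r0=0x28, sp=0xb8
r4 is caller-saved → body value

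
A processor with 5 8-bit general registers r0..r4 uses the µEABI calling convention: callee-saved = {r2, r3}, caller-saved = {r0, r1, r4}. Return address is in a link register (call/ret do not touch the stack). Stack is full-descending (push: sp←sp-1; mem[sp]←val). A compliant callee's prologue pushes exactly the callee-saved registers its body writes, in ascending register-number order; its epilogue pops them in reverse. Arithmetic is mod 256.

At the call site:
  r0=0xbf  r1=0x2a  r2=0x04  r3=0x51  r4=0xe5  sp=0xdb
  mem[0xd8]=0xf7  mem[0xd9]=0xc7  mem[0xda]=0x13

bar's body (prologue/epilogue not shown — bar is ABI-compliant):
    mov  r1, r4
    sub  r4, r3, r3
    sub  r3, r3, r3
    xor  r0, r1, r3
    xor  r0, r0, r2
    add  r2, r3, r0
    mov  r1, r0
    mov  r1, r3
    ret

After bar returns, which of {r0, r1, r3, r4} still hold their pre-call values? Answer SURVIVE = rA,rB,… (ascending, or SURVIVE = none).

prologue: push r2 → mem[0xda]=0x04, sp=0xda
prologue: push r3 → mem[0xd9]=0x51, sp=0xd9
body[0] mov  r1, r4 → r1=0xe5
body[1] sub  r4, r3, r3 → r4=0x00
body[2] sub  r3, r3, r3 → r3=0x00
body[3] xor  r0, r1, r3 → r0=0xe5
body[4] xor  r0, r0, r2 → r0=0xe1
body[5] add  r2, r3, r0 → r2=0xe1
body[6] mov  r1, r0 → r1=0xe1
body[7] mov  r1, r3 → r1=0x00
epilogue: pop r3=0x51, sp=0xda
epilogue: pop r2=0x04, sp=0xdb
r0: caller-saved, written=True
r1: caller-saved, written=True
r3: callee-saved, written=True
r4: caller-saved, written=True

SURVIVE = r3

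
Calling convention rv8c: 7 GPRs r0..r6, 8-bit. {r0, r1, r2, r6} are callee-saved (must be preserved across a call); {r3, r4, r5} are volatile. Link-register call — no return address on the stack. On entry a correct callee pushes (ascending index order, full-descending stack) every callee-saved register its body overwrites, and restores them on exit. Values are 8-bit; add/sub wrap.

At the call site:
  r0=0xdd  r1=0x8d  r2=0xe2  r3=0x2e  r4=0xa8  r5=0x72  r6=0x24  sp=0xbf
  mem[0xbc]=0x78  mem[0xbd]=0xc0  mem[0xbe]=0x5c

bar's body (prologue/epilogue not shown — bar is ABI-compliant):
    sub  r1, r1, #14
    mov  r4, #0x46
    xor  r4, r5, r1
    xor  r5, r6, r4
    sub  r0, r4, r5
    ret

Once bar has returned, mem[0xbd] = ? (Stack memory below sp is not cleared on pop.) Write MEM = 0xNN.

MEM = 0x8d

prologue: push r0 -> mem[0xbe]=0xdd, sp=0xbe
prologue: push r1 -> mem[0xbd]=0x8d, sp=0xbd
body[0] sub  r1, r1, #14 -> r1=0x7f
body[1] mov  r4, #0x46 -> r4=0x46
body[2] xor  r4, r5, r1 -> r4=0x0d
body[3] xor  r5, r6, r4 -> r5=0x29
body[4] sub  r0, r4, r5 -> r0=0xe4
epilogue: pop r1=0x8d, sp=0xbe
epilogue: pop r0=0xdd, sp=0xbf
prologue pushed ['r0', 'r1'] at ['0xbe', '0xbd']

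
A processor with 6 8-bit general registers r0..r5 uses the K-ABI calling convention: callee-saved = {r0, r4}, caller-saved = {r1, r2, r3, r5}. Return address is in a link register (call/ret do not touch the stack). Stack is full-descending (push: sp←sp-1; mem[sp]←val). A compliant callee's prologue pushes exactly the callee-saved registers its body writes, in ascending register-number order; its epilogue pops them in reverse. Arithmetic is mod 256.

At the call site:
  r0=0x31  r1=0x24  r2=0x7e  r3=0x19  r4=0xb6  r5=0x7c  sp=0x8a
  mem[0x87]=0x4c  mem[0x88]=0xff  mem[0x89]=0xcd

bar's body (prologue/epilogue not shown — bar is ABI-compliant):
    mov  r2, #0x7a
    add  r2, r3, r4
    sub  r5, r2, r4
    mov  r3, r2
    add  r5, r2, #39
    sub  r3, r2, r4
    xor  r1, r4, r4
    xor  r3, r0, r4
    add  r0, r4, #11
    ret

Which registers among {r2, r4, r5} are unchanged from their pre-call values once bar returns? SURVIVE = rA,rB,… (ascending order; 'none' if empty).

prologue: push r0 -> mem[0x89]=0x31, sp=0x89
body[0] mov  r2, #0x7a -> r2=0x7a
body[1] add  r2, r3, r4 -> r2=0xcf
body[2] sub  r5, r2, r4 -> r5=0x19
body[3] mov  r3, r2 -> r3=0xcf
body[4] add  r5, r2, #39 -> r5=0xf6
body[5] sub  r3, r2, r4 -> r3=0x19
body[6] xor  r1, r4, r4 -> r1=0x00
body[7] xor  r3, r0, r4 -> r3=0x87
body[8] add  r0, r4, #11 -> r0=0xc1
epilogue: pop r0=0x31, sp=0x8a
r2: caller-saved, written=True
r4: callee-saved, written=False
r5: caller-saved, written=True

SURVIVE = r4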